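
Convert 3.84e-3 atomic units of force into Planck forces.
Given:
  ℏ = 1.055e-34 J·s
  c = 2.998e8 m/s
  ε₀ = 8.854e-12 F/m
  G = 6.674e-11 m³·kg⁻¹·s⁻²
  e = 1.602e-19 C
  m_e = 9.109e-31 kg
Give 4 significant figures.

2.608e-54

atomic unit of force: F_au = E_h/a₀ = m_e²e⁶/((4πε₀)³ℏ⁴) = 8.220e-8 N
Planck force: F_P = c⁴/G = 1.210e44 N
3.84e-3 × 8.220e-8 / 1.210e44 = 2.608e-54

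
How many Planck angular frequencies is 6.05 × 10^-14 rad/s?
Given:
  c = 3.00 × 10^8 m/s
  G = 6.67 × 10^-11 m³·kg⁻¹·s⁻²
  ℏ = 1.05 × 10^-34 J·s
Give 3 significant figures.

3.25 × 10^-57

Planck angular frequency: ω_P = √(c⁵/(ℏG)) = 1.86 × 10^43 rad/s.
6.05 × 10^-14 / 1.86 × 10^43 = 3.25 × 10^-57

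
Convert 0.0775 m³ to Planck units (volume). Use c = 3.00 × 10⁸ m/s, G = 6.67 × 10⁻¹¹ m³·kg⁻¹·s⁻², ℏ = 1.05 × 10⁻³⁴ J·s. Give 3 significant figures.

1.86 × 10¹⁰³

Planck volume: V_P = (ℏG/c³)^(3/2) = 4.18 × 10⁻¹⁰⁵ m³.
0.0775 / 4.18 × 10⁻¹⁰⁵ = 1.86 × 10¹⁰³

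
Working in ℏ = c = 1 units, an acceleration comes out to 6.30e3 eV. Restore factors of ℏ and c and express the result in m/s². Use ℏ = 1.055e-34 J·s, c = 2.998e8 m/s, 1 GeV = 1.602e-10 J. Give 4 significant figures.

Acceleration is [L]/[T]² = c·[E]/ℏ.
1 GeV → c/ℏ × (1 GeV in J) = 4.552e32 m/s².
Convert the energy scale: 6.30e3 eV = 6.30e-6 GeV.
Result: 6.30e-6 × 4.552e32 = 2.868e27 m/s².

2.868e27 m/s²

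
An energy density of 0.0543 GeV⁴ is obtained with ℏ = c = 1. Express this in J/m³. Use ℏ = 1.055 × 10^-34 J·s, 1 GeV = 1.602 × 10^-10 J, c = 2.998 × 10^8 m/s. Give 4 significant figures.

1.130 × 10^36 J/m³

[E]/[L]³ = [E]⁴/(ℏc)³; restore (ℏc)⁻³.
1 GeV⁴ → 1/(ℏc)³ × (1 GeV in J)⁴ = 2.082 × 10^37 J/m³.
Result: 0.0543 × 2.082 × 10^37 = 1.130 × 10^36 J/m³.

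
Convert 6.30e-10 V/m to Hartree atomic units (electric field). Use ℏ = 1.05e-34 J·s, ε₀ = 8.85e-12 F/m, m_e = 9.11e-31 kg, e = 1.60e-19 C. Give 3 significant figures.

atomic unit of electric field: E_au = E_h/(e a₀) = m_e²e⁵/((4πε₀)³ℏ⁴) = 5.20e11 V/m.
6.30e-10 / 5.20e11 = 1.21e-21

1.21e-21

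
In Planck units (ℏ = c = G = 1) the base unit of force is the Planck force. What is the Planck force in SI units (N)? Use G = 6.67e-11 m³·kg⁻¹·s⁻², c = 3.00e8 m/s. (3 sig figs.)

1.21e44 N

F_P = c⁴/G
  = 8.10e33 / 6.67e-11
  = 1.21e44 N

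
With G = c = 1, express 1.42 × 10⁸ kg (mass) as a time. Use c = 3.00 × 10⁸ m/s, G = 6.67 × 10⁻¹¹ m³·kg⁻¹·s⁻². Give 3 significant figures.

3.51 × 10⁻²⁸ s

Mass → time via G/c³.
1.42 × 10⁸ kg × (G/c³) = 3.51 × 10⁻²⁸ s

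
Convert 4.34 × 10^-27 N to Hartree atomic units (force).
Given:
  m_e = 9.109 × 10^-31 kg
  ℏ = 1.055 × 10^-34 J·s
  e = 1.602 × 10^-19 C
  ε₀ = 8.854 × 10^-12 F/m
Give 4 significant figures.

atomic unit of force: F_au = E_h/a₀ = m_e²e⁶/((4πε₀)³ℏ⁴) = 8.220 × 10^-8 N.
4.34 × 10^-27 / 8.220 × 10^-8 = 5.280 × 10^-20

5.280 × 10^-20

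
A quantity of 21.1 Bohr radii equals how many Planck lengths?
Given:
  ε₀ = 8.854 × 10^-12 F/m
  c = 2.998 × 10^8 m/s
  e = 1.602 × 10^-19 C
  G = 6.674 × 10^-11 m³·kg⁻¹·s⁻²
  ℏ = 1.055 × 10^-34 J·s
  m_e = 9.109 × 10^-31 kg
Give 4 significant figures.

6.915 × 10^25

Bohr radius: a₀ = 4πε₀ℏ²/(m_e e²) = 5.297 × 10^-11 m
Planck length: ℓ_P = √(ℏG/c³) = 1.616 × 10^-35 m
21.1 × 5.297 × 10^-11 / 1.616 × 10^-35 = 6.915 × 10^25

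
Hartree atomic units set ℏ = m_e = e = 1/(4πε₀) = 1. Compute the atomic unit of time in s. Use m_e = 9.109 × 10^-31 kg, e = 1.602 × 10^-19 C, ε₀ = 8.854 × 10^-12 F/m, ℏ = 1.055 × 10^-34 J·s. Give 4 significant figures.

2.423 × 10^-17 s

From ℏ = m_e = e = 1/(4πε₀) = 1 the time scale is τ_au = (4πε₀)²ℏ³/(m_e e⁴).
E_h = 4.354 × 10^-18 J
ℏ/E_h = 2.423 × 10^-17 s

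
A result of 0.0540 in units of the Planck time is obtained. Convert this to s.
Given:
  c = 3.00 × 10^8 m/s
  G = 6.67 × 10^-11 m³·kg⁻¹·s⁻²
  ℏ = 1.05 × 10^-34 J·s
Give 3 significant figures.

One Planck time: t_P = √(ℏG/c⁵) = 5.37 × 10^-44 s.
0.0540 × 5.37 × 10^-44 s = 2.90 × 10^-45 s

2.90 × 10^-45 s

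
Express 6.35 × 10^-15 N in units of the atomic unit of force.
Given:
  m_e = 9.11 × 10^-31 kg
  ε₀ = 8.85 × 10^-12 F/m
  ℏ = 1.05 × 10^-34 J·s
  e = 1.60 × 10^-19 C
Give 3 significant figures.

7.62 × 10^-8

atomic unit of force: F_au = E_h/a₀ = m_e²e⁶/((4πε₀)³ℏ⁴) = 8.33 × 10^-8 N.
6.35 × 10^-15 / 8.33 × 10^-8 = 7.62 × 10^-8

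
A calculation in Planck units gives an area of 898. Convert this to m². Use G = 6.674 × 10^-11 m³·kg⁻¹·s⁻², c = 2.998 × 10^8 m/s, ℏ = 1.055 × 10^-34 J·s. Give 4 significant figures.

2.346 × 10^-67 m²

One Planck area: A_P = ℏG/c³ = 2.613 × 10^-70 m².
898 × 2.613 × 10^-70 m² = 2.346 × 10^-67 m²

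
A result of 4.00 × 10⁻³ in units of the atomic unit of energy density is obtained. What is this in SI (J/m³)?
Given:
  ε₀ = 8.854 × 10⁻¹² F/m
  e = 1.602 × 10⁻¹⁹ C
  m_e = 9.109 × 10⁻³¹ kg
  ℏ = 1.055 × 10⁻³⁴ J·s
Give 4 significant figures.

1.172 × 10¹¹ J/m³

One atomic unit of energy density: u_au = E_h/a₀³ = m_e⁴e¹⁰/((4πε₀)⁵ℏ⁸) = 2.929 × 10¹³ J/m³.
4.00 × 10⁻³ × 2.929 × 10¹³ J/m³ = 1.172 × 10¹¹ J/m³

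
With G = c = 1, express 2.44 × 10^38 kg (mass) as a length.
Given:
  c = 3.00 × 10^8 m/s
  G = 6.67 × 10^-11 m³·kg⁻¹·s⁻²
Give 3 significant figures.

In G = c = 1 units mass has dimensions of length; the conversion factor is G/c².
2.44 × 10^38 kg × (G/c²) = 1.81 × 10^11 m

1.81 × 10^11 m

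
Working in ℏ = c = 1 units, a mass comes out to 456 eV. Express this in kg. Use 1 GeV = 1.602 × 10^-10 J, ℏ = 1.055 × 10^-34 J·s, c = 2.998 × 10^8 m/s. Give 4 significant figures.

Mass is [E]/c²; divide by c².
1 GeV → 1/c² × (1 GeV in J) = 1.782 × 10^-27 kg.
Convert the energy scale: 456 eV = 4.56 × 10^-7 GeV.
Result: 4.56 × 10^-7 × 1.782 × 10^-27 = 8.128 × 10^-34 kg.

8.128 × 10^-34 kg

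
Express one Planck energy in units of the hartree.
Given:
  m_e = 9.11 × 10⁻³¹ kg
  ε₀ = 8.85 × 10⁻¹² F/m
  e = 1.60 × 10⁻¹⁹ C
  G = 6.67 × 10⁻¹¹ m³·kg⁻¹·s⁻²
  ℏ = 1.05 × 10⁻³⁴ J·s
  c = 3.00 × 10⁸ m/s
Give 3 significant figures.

Planck energy: E_P = √(ℏc⁵/G) = 1.96 × 10⁹ J
hartree: E_h = m_e e⁴/(4πε₀ℏ)² = 4.38 × 10⁻¹⁸ J
ratio = 1.96 × 10⁹ / 4.38 × 10⁻¹⁸ = 4.47 × 10²⁶

4.47 × 10²⁶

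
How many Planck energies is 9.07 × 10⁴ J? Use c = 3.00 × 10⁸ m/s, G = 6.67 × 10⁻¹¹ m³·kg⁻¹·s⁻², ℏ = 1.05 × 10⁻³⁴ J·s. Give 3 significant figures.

Planck energy: E_P = √(ℏc⁵/G) = 1.96 × 10⁹ J.
9.07 × 10⁴ / 1.96 × 10⁹ = 4.64 × 10⁻⁵

4.64 × 10⁻⁵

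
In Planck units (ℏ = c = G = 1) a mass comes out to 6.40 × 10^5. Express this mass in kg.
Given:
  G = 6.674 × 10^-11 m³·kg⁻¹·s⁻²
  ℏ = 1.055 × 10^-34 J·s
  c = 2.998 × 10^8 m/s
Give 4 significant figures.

One Planck mass: m_P = √(ℏc/G) = 2.177 × 10^-8 kg.
6.40 × 10^5 × 2.177 × 10^-8 kg = 0.01393 kg

0.01393 kg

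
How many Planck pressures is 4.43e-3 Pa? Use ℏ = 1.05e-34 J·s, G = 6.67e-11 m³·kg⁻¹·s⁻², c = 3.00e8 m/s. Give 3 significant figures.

9.46e-117

Planck pressure: p_P = c⁷/(ℏG²) = 4.68e113 Pa.
4.43e-3 / 4.68e113 = 9.46e-117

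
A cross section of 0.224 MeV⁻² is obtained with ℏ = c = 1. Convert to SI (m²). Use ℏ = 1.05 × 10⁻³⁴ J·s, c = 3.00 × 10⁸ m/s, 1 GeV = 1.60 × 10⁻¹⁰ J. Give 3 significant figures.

8.68 × 10⁻²⁷ m²

Area is [L]² = [E]⁻²·(ℏc)²; restore (ℏc)².
1 GeV⁻² → (ℏc)² × (1 GeV in J)⁻² = 3.88 × 10⁻³² m².
Convert the energy scale: 0.224 MeV⁻² = 2.24 × 10⁵ GeV⁻².
Result: 2.24 × 10⁵ × 3.88 × 10⁻³² = 8.68 × 10⁻²⁷ m².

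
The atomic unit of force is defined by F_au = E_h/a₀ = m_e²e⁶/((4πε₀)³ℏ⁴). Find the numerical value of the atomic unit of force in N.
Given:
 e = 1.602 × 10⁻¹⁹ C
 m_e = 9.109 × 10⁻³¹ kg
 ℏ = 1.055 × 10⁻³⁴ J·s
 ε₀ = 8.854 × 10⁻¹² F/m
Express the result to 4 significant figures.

F_au = E_h/a₀ = m_e²e⁶/((4πε₀)³ℏ⁴)
E_h = 4.354 × 10⁻¹⁸ J
a₀ = 5.297 × 10⁻¹¹ m
E_h/a₀ = 8.220 × 10⁻⁸ N

8.220 × 10⁻⁸ N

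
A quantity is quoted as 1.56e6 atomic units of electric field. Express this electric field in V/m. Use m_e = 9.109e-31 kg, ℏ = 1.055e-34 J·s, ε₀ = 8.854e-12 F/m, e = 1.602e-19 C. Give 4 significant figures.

One atomic unit of electric field: E_au = E_h/(e a₀) = m_e²e⁵/((4πε₀)³ℏ⁴) = 5.131e11 V/m.
1.56e6 × 5.131e11 V/m = 8.004e17 V/m

8.004e17 V/m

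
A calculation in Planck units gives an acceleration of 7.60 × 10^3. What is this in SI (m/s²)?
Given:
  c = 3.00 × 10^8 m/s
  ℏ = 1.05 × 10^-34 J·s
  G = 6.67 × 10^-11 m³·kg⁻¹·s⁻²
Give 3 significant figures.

4.25 × 10^55 m/s²

One Planck acceleration: a_P = √(c⁷/(ℏG)) = 5.59 × 10^51 m/s².
7.60 × 10^3 × 5.59 × 10^51 m/s² = 4.25 × 10^55 m/s²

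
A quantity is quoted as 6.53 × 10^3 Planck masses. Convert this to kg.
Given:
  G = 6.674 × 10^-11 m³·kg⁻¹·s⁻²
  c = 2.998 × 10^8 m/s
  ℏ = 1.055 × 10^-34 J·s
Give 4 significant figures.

One Planck mass: m_P = √(ℏc/G) = 2.177 × 10^-8 kg.
6.53 × 10^3 × 2.177 × 10^-8 kg = 1.422 × 10^-4 kg

1.422 × 10^-4 kg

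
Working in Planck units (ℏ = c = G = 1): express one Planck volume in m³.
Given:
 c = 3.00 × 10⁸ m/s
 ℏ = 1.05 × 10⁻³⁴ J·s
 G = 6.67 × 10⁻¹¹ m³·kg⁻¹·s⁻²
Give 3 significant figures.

The unique combination of the constants set to 1 with dimensions of volume is V_P = (ℏG/c³)^(3/2).
  = √(1.75 × 10⁻²⁰⁹)
  = 4.18 × 10⁻¹⁰⁵ m³

4.18 × 10⁻¹⁰⁵ m³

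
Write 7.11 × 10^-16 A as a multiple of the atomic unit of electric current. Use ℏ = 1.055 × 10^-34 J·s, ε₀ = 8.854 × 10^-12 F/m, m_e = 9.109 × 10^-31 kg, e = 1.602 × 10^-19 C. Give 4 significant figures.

atomic unit of electric current: I_au = e E_h/ℏ = m_e e⁵/((4πε₀)²ℏ³) = 6.612 × 10^-3 A.
7.11 × 10^-16 / 6.612 × 10^-3 = 1.075 × 10^-13

1.075 × 10^-13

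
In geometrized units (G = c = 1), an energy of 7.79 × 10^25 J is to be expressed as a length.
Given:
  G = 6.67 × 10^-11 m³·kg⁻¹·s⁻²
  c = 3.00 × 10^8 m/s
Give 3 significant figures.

6.41 × 10^-19 m

Energy → length via G/c⁴.
7.79 × 10^25 J × (G/c⁴) = 6.41 × 10^-19 m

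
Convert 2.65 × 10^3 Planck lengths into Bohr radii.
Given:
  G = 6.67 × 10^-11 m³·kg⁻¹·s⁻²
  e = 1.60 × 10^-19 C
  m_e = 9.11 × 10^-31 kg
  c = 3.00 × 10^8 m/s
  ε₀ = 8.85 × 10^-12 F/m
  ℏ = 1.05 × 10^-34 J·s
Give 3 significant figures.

8.12 × 10^-22

Planck length: ℓ_P = √(ℏG/c³) = 1.61 × 10^-35 m
Bohr radius: a₀ = 4πε₀ℏ²/(m_e e²) = 5.26 × 10^-11 m
2.65 × 10^3 × 1.61 × 10^-35 / 5.26 × 10^-11 = 8.12 × 10^-22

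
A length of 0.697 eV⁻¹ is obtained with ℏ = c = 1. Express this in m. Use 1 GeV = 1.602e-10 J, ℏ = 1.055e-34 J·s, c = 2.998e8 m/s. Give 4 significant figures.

1.376e-7 m

A length is [E]⁻¹ in ℏ=c=1; restore one factor of ℏc.
1 GeV⁻¹ → ℏc × (1 GeV in J)⁻¹ = 1.974e-16 m.
Convert the energy scale: 0.697 eV⁻¹ = 6.97e8 GeV⁻¹.
Result: 6.97e8 × 1.974e-16 = 1.376e-7 m.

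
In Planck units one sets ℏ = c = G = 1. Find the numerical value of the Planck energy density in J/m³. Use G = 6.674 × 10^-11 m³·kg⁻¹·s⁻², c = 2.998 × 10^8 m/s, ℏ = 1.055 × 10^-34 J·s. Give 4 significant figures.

4.632 × 10^113 J/m³

u_P = c⁷/(ℏG²)
  = 2.177 × 10^59 / 4.699 × 10^-55
  = 4.632 × 10^113 J/m³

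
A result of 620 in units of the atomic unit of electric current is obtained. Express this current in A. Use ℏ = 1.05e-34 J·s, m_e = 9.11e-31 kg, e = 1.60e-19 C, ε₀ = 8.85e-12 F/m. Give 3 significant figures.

One atomic unit of electric current: I_au = e E_h/ℏ = m_e e⁵/((4πε₀)²ℏ³) = 6.67e-3 A.
620 × 6.67e-3 A = 4.14 A

4.14 A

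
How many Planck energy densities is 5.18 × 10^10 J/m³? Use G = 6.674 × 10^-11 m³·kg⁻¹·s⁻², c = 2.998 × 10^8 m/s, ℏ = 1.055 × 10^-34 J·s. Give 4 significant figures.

Planck energy density: u_P = c⁷/(ℏG²) = 4.632 × 10^113 J/m³.
5.18 × 10^10 / 4.632 × 10^113 = 1.118 × 10^-103

1.118 × 10^-103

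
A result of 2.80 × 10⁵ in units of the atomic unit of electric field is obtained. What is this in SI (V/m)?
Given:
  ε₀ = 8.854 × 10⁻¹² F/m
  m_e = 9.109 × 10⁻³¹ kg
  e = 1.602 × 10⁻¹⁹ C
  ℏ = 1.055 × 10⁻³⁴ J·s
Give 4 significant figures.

1.437 × 10¹⁷ V/m

One atomic unit of electric field: E_au = E_h/(e a₀) = m_e²e⁵/((4πε₀)³ℏ⁴) = 5.131 × 10¹¹ V/m.
2.80 × 10⁵ × 5.131 × 10¹¹ V/m = 1.437 × 10¹⁷ V/m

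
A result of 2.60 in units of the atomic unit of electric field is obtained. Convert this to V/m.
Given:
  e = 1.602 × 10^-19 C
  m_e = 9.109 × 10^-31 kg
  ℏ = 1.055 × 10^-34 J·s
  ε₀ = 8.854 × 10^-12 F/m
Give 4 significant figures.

One atomic unit of electric field: E_au = E_h/(e a₀) = m_e²e⁵/((4πε₀)³ℏ⁴) = 5.131 × 10^11 V/m.
2.60 × 5.131 × 10^11 V/m = 1.334 × 10^12 V/m

1.334 × 10^12 V/m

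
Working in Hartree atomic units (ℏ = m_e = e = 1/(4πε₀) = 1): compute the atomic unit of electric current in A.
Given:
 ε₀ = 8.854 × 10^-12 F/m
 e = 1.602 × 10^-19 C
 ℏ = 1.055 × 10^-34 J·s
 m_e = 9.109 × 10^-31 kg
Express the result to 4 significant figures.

6.612 × 10^-3 A

From ℏ = m_e = e = 1/(4πε₀) = 1 the current scale is I_au = e E_h/ℏ = m_e e⁵/((4πε₀)²ℏ³).
E_h = 4.354 × 10^-18 J
e·E_h/ℏ = 6.612 × 10^-3 A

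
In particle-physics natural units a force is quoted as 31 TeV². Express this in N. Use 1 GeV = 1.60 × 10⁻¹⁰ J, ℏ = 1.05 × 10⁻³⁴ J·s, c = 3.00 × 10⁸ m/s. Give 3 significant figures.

Force is [E]/[L] = [E]²/(ℏc); restore (ℏc)⁻¹.
1 GeV² → 1/(ℏc) × (1 GeV in J)² = 8.13 × 10⁵ N.
Convert the energy scale: 31 TeV² = 3.10 × 10⁷ GeV².
Result: 3.10 × 10⁷ × 8.13 × 10⁵ = 2.52 × 10¹³ N.

2.52 × 10¹³ N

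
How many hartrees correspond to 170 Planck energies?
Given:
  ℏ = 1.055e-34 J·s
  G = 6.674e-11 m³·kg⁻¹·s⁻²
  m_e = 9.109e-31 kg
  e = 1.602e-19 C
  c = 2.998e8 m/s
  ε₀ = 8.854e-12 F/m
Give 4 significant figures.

Planck energy: E_P = √(ℏc⁵/G) = 1.957e9 J
hartree: E_h = m_e e⁴/(4πε₀ℏ)² = 4.354e-18 J
170 × 1.957e9 / 4.354e-18 = 7.639e28

7.639e28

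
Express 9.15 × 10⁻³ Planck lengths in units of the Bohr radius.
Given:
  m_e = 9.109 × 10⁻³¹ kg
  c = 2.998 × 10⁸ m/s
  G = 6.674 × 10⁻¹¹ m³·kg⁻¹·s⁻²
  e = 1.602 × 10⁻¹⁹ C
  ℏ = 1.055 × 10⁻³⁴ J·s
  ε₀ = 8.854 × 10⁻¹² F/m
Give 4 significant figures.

Planck length: ℓ_P = √(ℏG/c³) = 1.616 × 10⁻³⁵ m
Bohr radius: a₀ = 4πε₀ℏ²/(m_e e²) = 5.297 × 10⁻¹¹ m
9.15 × 10⁻³ × 1.616 × 10⁻³⁵ / 5.297 × 10⁻¹¹ = 2.792 × 10⁻²⁷

2.792 × 10⁻²⁷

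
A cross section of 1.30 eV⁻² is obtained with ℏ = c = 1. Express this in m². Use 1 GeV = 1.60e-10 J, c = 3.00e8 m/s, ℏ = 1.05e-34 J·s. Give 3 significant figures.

Area is [L]² = [E]⁻²·(ℏc)²; restore (ℏc)².
1 GeV⁻² → (ℏc)² × (1 GeV in J)⁻² = 3.88e-32 m².
Convert the energy scale: 1.30 eV⁻² = 1.30e18 GeV⁻².
Result: 1.30e18 × 3.88e-32 = 5.04e-14 m².

5.04e-14 m²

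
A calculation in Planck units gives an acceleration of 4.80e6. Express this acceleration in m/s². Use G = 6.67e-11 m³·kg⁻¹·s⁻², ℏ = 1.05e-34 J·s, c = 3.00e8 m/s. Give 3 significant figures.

2.68e58 m/s²

One Planck acceleration: a_P = √(c⁷/(ℏG)) = 5.59e51 m/s².
4.80e6 × 5.59e51 m/s² = 2.68e58 m/s²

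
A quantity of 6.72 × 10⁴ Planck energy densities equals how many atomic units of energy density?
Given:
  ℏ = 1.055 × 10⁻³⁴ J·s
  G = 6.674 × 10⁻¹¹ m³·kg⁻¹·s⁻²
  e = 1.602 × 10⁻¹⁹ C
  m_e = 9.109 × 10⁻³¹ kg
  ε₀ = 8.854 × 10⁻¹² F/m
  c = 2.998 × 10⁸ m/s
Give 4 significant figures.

1.063 × 10¹⁰⁵

Planck energy density: u_P = c⁷/(ℏG²) = 4.632 × 10¹¹³ J/m³
atomic unit of energy density: u_au = E_h/a₀³ = m_e⁴e¹⁰/((4πε₀)⁵ℏ⁸) = 2.929 × 10¹³ J/m³
6.72 × 10⁴ × 4.632 × 10¹¹³ / 2.929 × 10¹³ = 1.063 × 10¹⁰⁵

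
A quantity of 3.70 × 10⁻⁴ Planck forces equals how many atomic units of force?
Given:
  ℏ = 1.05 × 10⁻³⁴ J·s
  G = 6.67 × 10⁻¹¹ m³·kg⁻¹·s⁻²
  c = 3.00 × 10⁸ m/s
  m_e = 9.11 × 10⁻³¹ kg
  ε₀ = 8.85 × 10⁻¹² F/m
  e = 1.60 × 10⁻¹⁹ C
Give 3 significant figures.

Planck force: F_P = c⁴/G = 1.21 × 10⁴⁴ N
atomic unit of force: F_au = E_h/a₀ = m_e²e⁶/((4πε₀)³ℏ⁴) = 8.33 × 10⁻⁸ N
3.70 × 10⁻⁴ × 1.21 × 10⁴⁴ / 8.33 × 10⁻⁸ = 5.40 × 10⁴⁷

5.40 × 10⁴⁷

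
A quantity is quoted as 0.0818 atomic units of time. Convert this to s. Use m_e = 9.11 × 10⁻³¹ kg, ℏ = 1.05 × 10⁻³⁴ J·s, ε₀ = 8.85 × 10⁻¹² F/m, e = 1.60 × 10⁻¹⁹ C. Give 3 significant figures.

1.96 × 10⁻¹⁸ s

One atomic unit of time: τ_au = (4πε₀)²ℏ³/(m_e e⁴) = 2.40 × 10⁻¹⁷ s.
0.0818 × 2.40 × 10⁻¹⁷ s = 1.96 × 10⁻¹⁸ s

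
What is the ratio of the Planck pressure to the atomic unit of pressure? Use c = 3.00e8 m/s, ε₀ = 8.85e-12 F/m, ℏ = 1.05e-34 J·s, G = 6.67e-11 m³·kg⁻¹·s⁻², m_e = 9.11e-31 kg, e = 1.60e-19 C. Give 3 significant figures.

1.55e100

Planck pressure: p_P = c⁷/(ℏG²) = 4.68e113 Pa
atomic unit of pressure: P_au = E_h/a₀³ = m_e⁴e¹⁰/((4πε₀)⁵ℏ⁸) = 3.01e13 Pa
ratio = 4.68e113 / 3.01e13 = 1.55e100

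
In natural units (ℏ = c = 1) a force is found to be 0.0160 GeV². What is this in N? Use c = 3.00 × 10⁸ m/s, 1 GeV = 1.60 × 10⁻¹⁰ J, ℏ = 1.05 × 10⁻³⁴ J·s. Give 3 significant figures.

1.30 × 10⁴ N

Force is [E]/[L] = [E]²/(ℏc); restore (ℏc)⁻¹.
1 GeV² → 1/(ℏc) × (1 GeV in J)² = 8.13 × 10⁵ N.
Result: 0.0160 × 8.13 × 10⁵ = 1.30 × 10⁴ N.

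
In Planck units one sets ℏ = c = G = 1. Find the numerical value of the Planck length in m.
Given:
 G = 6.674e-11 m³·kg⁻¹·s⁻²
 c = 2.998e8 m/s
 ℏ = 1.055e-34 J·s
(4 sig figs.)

1.616e-35 m

ℓ_P = √(ℏG/c³)
  = √(2.613e-70)
  = 1.616e-35 m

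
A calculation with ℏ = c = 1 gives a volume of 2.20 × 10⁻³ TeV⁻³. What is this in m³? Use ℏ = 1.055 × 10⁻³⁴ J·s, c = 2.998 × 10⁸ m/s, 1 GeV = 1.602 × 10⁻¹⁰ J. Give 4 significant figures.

1.693 × 10⁻⁵⁹ m³

Volume is [L]³ = [E]⁻³·(ℏc)³.
1 GeV⁻³ → (ℏc)³ × (1 GeV in J)⁻³ = 7.696 × 10⁻⁴⁸ m³.
Convert the energy scale: 2.20 × 10⁻³ TeV⁻³ = 2.20 × 10⁻¹² GeV⁻³.
Result: 2.20 × 10⁻¹² × 7.696 × 10⁻⁴⁸ = 1.693 × 10⁻⁵⁹ m³.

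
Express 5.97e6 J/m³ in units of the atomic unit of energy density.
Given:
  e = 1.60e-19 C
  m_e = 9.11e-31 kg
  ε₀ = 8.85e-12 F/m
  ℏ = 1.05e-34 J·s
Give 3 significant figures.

1.98e-7

atomic unit of energy density: u_au = E_h/a₀³ = m_e⁴e¹⁰/((4πε₀)⁵ℏ⁸) = 3.01e13 J/m³.
5.97e6 / 3.01e13 = 1.98e-7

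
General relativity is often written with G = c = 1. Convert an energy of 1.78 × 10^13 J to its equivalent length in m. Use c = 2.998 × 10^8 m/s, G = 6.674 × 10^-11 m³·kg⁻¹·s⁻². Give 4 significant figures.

1.471 × 10^-31 m

Energy → length via G/c⁴.
1.78 × 10^13 J × (G/c⁴) = 1.471 × 10^-31 m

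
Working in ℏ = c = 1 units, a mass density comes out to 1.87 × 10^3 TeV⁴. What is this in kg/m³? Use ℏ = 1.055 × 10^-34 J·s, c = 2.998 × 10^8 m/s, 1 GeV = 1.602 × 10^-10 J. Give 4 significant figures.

Mass density is [E]/(c²[L]³) = [E]⁴/(ℏ³c⁵).
1 GeV⁴ → 1/(ℏ³c⁵) × (1 GeV in J)⁴ = 2.316 × 10^20 kg/m³.
Convert the energy scale: 1.87 × 10^3 TeV⁴ = 1.87 × 10^15 GeV⁴.
Result: 1.87 × 10^15 × 2.316 × 10^20 = 4.331 × 10^35 kg/m³.

4.331 × 10^35 kg/m³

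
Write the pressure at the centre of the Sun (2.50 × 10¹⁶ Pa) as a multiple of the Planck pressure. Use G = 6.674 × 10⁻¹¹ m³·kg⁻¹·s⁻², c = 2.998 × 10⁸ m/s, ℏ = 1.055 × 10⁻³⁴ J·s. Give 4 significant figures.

5.397 × 10⁻⁹⁸

Planck pressure: p_P = c⁷/(ℏG²) = 4.632 × 10¹¹³ Pa.
2.50 × 10¹⁶ / 4.632 × 10¹¹³ = 5.397 × 10⁻⁹⁸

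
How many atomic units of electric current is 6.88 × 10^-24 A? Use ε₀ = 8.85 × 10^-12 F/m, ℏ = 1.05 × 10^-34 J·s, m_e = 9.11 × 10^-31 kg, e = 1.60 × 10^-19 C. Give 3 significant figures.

atomic unit of electric current: I_au = e E_h/ℏ = m_e e⁵/((4πε₀)²ℏ³) = 6.67 × 10^-3 A.
6.88 × 10^-24 / 6.67 × 10^-3 = 1.03 × 10^-21

1.03 × 10^-21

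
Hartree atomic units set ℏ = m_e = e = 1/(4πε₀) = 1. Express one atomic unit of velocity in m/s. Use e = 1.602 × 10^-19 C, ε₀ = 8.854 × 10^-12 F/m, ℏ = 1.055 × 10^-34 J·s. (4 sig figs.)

From ℏ = m_e = e = 1/(4πε₀) = 1 the velocity scale is v_au = e²/(4πε₀ℏ).
  = 2.566 × 10^-38 / 1.174 × 10^-44
  = 2.186 × 10^6 m/s

2.186 × 10^6 m/s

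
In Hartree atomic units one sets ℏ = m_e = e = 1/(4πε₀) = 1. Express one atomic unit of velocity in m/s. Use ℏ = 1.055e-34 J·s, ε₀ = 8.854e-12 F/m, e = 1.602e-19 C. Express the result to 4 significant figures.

v_au = e²/(4πε₀ℏ)
  = 2.566e-38 / 1.174e-44
  = 2.186e6 m/s

2.186e6 m/s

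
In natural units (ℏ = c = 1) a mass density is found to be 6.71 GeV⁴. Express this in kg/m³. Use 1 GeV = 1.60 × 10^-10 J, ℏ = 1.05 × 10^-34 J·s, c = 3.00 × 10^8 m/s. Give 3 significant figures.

1.56 × 10^21 kg/m³

Mass density is [E]/(c²[L]³) = [E]⁴/(ℏ³c⁵).
1 GeV⁴ → 1/(ℏ³c⁵) × (1 GeV in J)⁴ = 2.33 × 10^20 kg/m³.
Result: 6.71 × 2.33 × 10^20 = 1.56 × 10^21 kg/m³.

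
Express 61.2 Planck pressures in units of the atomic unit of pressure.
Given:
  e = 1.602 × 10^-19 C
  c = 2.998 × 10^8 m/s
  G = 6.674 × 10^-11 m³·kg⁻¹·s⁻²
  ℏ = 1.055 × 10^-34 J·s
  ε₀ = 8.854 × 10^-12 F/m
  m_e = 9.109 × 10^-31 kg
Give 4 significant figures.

Planck pressure: p_P = c⁷/(ℏG²) = 4.632 × 10^113 Pa
atomic unit of pressure: P_au = E_h/a₀³ = m_e⁴e¹⁰/((4πε₀)⁵ℏ⁸) = 2.929 × 10^13 Pa
61.2 × 4.632 × 10^113 / 2.929 × 10^13 = 9.678 × 10^101

9.678 × 10^101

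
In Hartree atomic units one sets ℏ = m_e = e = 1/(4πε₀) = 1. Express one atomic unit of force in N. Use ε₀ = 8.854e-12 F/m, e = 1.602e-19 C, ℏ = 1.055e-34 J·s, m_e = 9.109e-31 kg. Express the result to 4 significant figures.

8.220e-8 N

F_au = E_h/a₀ = m_e²e⁶/((4πε₀)³ℏ⁴)
E_h = 4.354e-18 J
a₀ = 5.297e-11 m
E_h/a₀ = 8.220e-8 N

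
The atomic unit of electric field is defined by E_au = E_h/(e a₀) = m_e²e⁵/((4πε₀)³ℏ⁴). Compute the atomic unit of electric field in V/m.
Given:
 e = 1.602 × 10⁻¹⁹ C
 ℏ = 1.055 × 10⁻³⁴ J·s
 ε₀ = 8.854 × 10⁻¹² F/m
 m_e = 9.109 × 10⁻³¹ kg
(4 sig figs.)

E_au = E_h/(e a₀) = m_e²e⁵/((4πε₀)³ℏ⁴)
E_h = 4.354 × 10⁻¹⁸ J
a₀ = 5.297 × 10⁻¹¹ m
E_h/(e·a₀) = 5.131 × 10¹¹ V/m

5.131 × 10¹¹ V/m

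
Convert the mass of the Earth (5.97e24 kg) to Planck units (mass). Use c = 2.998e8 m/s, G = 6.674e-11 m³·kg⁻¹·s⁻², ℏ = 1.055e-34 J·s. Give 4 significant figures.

2.742e32

Planck mass: m_P = √(ℏc/G) = 2.177e-8 kg.
5.97e24 / 2.177e-8 = 2.742e32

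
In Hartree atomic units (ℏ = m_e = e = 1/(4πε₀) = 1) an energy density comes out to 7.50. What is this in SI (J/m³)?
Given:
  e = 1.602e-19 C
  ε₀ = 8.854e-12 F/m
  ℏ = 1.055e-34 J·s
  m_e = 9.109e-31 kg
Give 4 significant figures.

2.197e14 J/m³

One atomic unit of energy density: u_au = E_h/a₀³ = m_e⁴e¹⁰/((4πε₀)⁵ℏ⁸) = 2.929e13 J/m³.
7.50 × 2.929e13 J/m³ = 2.197e14 J/m³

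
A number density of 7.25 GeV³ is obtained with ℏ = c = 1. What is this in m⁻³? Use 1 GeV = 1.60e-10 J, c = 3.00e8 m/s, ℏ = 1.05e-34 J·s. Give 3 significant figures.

9.50e47 m⁻³

Number density is [L]⁻³ = [E]³/(ℏc)³.
1 GeV³ → 1/(ℏc)³ × (1 GeV in J)³ = 1.31e47 m⁻³.
Result: 7.25 × 1.31e47 = 9.50e47 m⁻³.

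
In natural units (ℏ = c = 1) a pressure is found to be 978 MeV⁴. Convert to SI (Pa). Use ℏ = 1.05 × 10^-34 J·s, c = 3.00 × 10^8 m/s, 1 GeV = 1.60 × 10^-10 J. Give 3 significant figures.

2.05 × 10^28 Pa

Pressure is [E]/[L]³ = [E]⁴/(ℏc)³.
1 GeV⁴ → 1/(ℏc)³ × (1 GeV in J)⁴ = 2.10 × 10^37 Pa.
Convert the energy scale: 978 MeV⁴ = 9.78 × 10^-10 GeV⁴.
Result: 9.78 × 10^-10 × 2.10 × 10^37 = 2.05 × 10^28 Pa.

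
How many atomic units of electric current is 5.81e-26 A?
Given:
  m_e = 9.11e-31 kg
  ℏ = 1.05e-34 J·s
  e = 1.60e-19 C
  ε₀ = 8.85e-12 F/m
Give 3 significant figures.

8.71e-24

atomic unit of electric current: I_au = e E_h/ℏ = m_e e⁵/((4πε₀)²ℏ³) = 6.67e-3 A.
5.81e-26 / 6.67e-3 = 8.71e-24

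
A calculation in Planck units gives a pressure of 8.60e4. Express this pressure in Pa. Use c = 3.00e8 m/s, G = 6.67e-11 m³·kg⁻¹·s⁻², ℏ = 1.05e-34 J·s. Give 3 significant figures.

One Planck pressure: p_P = c⁷/(ℏG²) = 4.68e113 Pa.
8.60e4 × 4.68e113 Pa = 4.03e118 Pa

4.03e118 Pa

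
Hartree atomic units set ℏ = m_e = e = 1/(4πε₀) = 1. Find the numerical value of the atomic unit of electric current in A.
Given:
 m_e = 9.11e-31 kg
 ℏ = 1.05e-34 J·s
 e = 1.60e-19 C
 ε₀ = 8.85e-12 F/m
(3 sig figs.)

From ℏ = m_e = e = 1/(4πε₀) = 1 the current scale is I_au = e E_h/ℏ = m_e e⁵/((4πε₀)²ℏ³).
E_h = 4.38e-18 J
e·E_h/ℏ = 6.67e-3 A

6.67e-3 A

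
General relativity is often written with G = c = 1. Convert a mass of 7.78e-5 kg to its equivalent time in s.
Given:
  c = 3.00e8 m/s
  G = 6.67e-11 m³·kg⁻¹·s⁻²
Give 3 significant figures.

Mass → time via G/c³.
7.78e-5 kg × (G/c³) = 1.92e-40 s

1.92e-40 s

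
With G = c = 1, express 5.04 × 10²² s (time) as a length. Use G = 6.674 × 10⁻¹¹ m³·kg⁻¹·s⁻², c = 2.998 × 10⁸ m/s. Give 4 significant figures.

Time → length via c.
5.04 × 10²² s × (c) = 1.511 × 10³¹ m

1.511 × 10³¹ m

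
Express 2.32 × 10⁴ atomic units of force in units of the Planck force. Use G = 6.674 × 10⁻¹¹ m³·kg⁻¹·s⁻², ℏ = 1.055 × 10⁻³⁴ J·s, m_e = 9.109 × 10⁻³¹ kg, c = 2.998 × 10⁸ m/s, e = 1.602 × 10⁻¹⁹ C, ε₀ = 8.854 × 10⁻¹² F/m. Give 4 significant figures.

1.575 × 10⁻⁴⁷

atomic unit of force: F_au = E_h/a₀ = m_e²e⁶/((4πε₀)³ℏ⁴) = 8.220 × 10⁻⁸ N
Planck force: F_P = c⁴/G = 1.210 × 10⁴⁴ N
2.32 × 10⁴ × 8.220 × 10⁻⁸ / 1.210 × 10⁴⁴ = 1.575 × 10⁻⁴⁷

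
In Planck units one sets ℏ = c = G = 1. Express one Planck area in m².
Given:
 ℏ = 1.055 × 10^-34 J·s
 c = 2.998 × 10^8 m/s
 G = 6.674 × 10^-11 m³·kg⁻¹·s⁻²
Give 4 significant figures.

2.613 × 10^-70 m²

A_P = ℏG/c³
  = 7.041 × 10^-45 / 2.695 × 10^25
  = 2.613 × 10^-70 m²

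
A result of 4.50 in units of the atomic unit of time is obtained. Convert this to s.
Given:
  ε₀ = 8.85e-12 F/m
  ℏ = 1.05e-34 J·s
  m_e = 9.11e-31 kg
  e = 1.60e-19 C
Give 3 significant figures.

One atomic unit of time: τ_au = (4πε₀)²ℏ³/(m_e e⁴) = 2.40e-17 s.
4.50 × 2.40e-17 s = 1.08e-16 s

1.08e-16 s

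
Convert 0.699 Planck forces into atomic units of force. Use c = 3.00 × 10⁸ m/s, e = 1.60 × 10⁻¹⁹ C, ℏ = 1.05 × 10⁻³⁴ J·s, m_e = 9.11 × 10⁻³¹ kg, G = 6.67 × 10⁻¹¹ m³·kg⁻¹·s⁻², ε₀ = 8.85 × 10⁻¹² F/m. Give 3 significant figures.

1.02 × 10⁵¹

Planck force: F_P = c⁴/G = 1.21 × 10⁴⁴ N
atomic unit of force: F_au = E_h/a₀ = m_e²e⁶/((4πε₀)³ℏ⁴) = 8.33 × 10⁻⁸ N
0.699 × 1.21 × 10⁴⁴ / 8.33 × 10⁻⁸ = 1.02 × 10⁵¹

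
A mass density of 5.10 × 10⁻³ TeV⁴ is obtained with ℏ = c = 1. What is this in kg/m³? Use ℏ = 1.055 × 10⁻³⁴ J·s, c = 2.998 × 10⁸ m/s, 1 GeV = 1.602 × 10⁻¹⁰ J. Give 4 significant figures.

1.181 × 10³⁰ kg/m³

Mass density is [E]/(c²[L]³) = [E]⁴/(ℏ³c⁵).
1 GeV⁴ → 1/(ℏ³c⁵) × (1 GeV in J)⁴ = 2.316 × 10²⁰ kg/m³.
Convert the energy scale: 5.10 × 10⁻³ TeV⁴ = 5.10 × 10⁹ GeV⁴.
Result: 5.10 × 10⁹ × 2.316 × 10²⁰ = 1.181 × 10³⁰ kg/m³.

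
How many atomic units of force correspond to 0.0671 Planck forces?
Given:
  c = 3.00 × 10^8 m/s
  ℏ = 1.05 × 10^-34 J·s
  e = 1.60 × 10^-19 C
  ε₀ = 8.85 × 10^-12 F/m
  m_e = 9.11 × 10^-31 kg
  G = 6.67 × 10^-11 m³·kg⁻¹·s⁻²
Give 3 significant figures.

9.78 × 10^49

Planck force: F_P = c⁴/G = 1.21 × 10^44 N
atomic unit of force: F_au = E_h/a₀ = m_e²e⁶/((4πε₀)³ℏ⁴) = 8.33 × 10^-8 N
0.0671 × 1.21 × 10^44 / 8.33 × 10^-8 = 9.78 × 10^49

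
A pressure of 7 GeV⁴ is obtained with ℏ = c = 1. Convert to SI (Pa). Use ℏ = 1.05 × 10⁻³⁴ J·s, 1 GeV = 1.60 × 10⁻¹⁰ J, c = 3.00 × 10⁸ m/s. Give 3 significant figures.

Pressure is [E]/[L]³ = [E]⁴/(ℏc)³.
1 GeV⁴ → 1/(ℏc)³ × (1 GeV in J)⁴ = 2.10 × 10³⁷ Pa.
Result: 7 × 2.10 × 10³⁷ = 1.47 × 10³⁸ Pa.

1.47 × 10³⁸ Pa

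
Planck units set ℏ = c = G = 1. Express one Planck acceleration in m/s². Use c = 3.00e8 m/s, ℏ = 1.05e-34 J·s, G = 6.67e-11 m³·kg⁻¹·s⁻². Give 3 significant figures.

5.59e51 m/s²

From ℏ = c = G = 1 the acceleration scale is a_P = √(c⁷/(ℏG)).
  = √(3.12e103)
  = 5.59e51 m/s²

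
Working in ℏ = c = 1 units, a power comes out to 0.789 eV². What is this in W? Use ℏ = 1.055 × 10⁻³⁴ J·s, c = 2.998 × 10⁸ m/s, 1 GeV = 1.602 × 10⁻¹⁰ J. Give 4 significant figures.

1.919 × 10⁻⁴ W

Power is [E]/[T] = [E]²/ℏ.
1 GeV² → 1/ℏ × (1 GeV in J)² = 2.433 × 10¹⁴ W.
Convert the energy scale: 0.789 eV² = 7.89 × 10⁻¹⁹ GeV².
Result: 7.89 × 10⁻¹⁹ × 2.433 × 10¹⁴ = 1.919 × 10⁻⁴ W.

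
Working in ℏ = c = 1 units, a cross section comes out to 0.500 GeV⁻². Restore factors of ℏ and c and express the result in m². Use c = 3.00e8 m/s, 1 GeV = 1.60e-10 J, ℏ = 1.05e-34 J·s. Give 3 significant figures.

Area is [L]² = [E]⁻²·(ℏc)²; restore (ℏc)².
1 GeV⁻² → (ℏc)² × (1 GeV in J)⁻² = 3.88e-32 m².
Result: 0.500 × 3.88e-32 = 1.94e-32 m².

1.94e-32 m²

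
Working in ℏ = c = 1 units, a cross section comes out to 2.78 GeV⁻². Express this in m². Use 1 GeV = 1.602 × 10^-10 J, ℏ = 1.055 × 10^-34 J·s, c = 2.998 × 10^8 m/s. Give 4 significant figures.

Area is [L]² = [E]⁻²·(ℏc)²; restore (ℏc)².
1 GeV⁻² → (ℏc)² × (1 GeV in J)⁻² = 3.898 × 10^-32 m².
Result: 2.78 × 3.898 × 10^-32 = 1.084 × 10^-31 m².

1.084 × 10^-31 m²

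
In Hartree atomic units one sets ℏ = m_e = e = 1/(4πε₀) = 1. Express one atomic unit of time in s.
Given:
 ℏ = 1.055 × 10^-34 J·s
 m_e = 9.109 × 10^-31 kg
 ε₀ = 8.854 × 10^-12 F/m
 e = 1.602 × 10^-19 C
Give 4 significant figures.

τ_au = (4πε₀)²ℏ³/(m_e e⁴)
E_h = 4.354 × 10^-18 J
ℏ/E_h = 2.423 × 10^-17 s

2.423 × 10^-17 s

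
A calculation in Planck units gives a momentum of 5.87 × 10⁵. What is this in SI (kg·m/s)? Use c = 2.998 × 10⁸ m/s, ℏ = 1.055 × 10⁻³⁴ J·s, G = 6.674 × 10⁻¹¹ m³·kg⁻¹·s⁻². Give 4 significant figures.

One Planck momentum: p_P = √(ℏc³/G) = 6.527 kg·m/s.
5.87 × 10⁵ × 6.527 kg·m/s = 3.831 × 10⁶ kg·m/s

3.831 × 10⁶ kg·m/s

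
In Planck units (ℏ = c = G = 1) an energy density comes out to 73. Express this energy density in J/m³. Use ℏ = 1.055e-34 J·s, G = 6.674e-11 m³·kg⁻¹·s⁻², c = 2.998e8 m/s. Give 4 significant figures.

3.382e115 J/m³

One Planck energy density: u_P = c⁷/(ℏG²) = 4.632e113 J/m³.
73 × 4.632e113 J/m³ = 3.382e115 J/m³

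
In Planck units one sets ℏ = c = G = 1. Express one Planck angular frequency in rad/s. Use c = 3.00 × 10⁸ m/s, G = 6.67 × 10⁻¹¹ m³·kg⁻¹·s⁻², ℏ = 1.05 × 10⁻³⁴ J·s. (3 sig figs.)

1.86 × 10⁴³ rad/s

ω_P = √(c⁵/(ℏG))
  = √(3.47 × 10⁸⁶)
  = 1.86 × 10⁴³ rad/s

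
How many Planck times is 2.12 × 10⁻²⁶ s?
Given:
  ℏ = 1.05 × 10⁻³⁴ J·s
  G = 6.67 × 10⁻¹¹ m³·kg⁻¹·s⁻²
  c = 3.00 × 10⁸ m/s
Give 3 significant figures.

3.95 × 10¹⁷

Planck time: t_P = √(ℏG/c⁵) = 5.37 × 10⁻⁴⁴ s.
2.12 × 10⁻²⁶ / 5.37 × 10⁻⁴⁴ = 3.95 × 10¹⁷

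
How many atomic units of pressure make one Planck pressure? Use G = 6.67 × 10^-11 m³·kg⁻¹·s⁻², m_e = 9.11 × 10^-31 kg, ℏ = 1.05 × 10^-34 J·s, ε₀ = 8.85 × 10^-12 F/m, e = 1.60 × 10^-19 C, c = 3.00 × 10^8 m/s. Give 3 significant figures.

1.55 × 10^100

Planck pressure: p_P = c⁷/(ℏG²) = 4.68 × 10^113 Pa
atomic unit of pressure: P_au = E_h/a₀³ = m_e⁴e¹⁰/((4πε₀)⁵ℏ⁸) = 3.01 × 10^13 Pa
ratio = 4.68 × 10^113 / 3.01 × 10^13 = 1.55 × 10^100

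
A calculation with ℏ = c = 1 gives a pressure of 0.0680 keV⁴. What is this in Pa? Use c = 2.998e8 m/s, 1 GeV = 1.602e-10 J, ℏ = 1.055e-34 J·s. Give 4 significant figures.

1.415e12 Pa

Pressure is [E]/[L]³ = [E]⁴/(ℏc)³.
1 GeV⁴ → 1/(ℏc)³ × (1 GeV in J)⁴ = 2.082e37 Pa.
Convert the energy scale: 0.0680 keV⁴ = 6.80e-26 GeV⁴.
Result: 6.80e-26 × 2.082e37 = 1.415e12 Pa.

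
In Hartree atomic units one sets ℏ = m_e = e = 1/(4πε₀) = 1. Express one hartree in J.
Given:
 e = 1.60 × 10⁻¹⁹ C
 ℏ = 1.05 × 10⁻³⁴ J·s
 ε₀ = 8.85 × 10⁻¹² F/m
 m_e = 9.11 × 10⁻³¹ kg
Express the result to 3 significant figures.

4.38 × 10⁻¹⁸ J

E_h = m_e e⁴/(4πε₀ℏ)²
  = 5.97 × 10⁻¹⁰⁶ / 1.36 × 10⁻⁸⁸
  = 4.38 × 10⁻¹⁸ J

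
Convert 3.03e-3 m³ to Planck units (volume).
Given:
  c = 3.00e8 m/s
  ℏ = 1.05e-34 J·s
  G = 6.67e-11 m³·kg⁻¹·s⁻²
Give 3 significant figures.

7.25e101

Planck volume: V_P = (ℏG/c³)^(3/2) = 4.18e-105 m³.
3.03e-3 / 4.18e-105 = 7.25e101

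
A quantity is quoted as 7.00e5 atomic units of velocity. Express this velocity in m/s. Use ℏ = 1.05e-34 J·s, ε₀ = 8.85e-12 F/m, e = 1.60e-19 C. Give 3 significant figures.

1.53e12 m/s

One atomic unit of velocity: v_au = e²/(4πε₀ℏ) = 2.19e6 m/s.
7.00e5 × 2.19e6 m/s = 1.53e12 m/s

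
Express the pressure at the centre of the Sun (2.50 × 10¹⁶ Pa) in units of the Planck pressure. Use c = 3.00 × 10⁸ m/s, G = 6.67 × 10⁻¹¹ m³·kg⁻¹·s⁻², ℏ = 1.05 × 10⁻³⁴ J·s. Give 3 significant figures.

Planck pressure: p_P = c⁷/(ℏG²) = 4.68 × 10¹¹³ Pa.
2.50 × 10¹⁶ / 4.68 × 10¹¹³ = 5.34 × 10⁻⁹⁸

5.34 × 10⁻⁹⁸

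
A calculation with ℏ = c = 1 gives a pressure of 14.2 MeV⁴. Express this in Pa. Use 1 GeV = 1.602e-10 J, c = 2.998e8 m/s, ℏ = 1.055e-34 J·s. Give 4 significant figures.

Pressure is [E]/[L]³ = [E]⁴/(ℏc)³.
1 GeV⁴ → 1/(ℏc)³ × (1 GeV in J)⁴ = 2.082e37 Pa.
Convert the energy scale: 14.2 MeV⁴ = 1.42e-11 GeV⁴.
Result: 1.42e-11 × 2.082e37 = 2.956e26 Pa.

2.956e26 Pa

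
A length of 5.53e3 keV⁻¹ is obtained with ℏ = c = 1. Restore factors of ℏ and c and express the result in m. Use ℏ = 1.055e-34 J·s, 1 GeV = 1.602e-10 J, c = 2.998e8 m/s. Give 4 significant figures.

1.092e-6 m

A length is [E]⁻¹ in ℏ=c=1; restore one factor of ℏc.
1 GeV⁻¹ → ℏc × (1 GeV in J)⁻¹ = 1.974e-16 m.
Convert the energy scale: 5.53e3 keV⁻¹ = 5.53e9 GeV⁻¹.
Result: 5.53e9 × 1.974e-16 = 1.092e-6 m.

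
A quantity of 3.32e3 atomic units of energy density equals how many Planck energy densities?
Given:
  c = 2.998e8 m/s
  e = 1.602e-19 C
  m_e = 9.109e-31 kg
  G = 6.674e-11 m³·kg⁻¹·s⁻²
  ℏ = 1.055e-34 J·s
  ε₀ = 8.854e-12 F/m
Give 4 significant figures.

atomic unit of energy density: u_au = E_h/a₀³ = m_e⁴e¹⁰/((4πε₀)⁵ℏ⁸) = 2.929e13 J/m³
Planck energy density: u_P = c⁷/(ℏG²) = 4.632e113 J/m³
3.32e3 × 2.929e13 / 4.632e113 = 2.099e-97

2.099e-97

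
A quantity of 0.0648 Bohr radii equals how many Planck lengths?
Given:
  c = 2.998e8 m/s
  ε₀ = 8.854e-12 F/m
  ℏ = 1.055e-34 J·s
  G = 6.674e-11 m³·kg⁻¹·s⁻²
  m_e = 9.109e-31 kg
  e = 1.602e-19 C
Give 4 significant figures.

2.124e23

Bohr radius: a₀ = 4πε₀ℏ²/(m_e e²) = 5.297e-11 m
Planck length: ℓ_P = √(ℏG/c³) = 1.616e-35 m
0.0648 × 5.297e-11 / 1.616e-35 = 2.124e23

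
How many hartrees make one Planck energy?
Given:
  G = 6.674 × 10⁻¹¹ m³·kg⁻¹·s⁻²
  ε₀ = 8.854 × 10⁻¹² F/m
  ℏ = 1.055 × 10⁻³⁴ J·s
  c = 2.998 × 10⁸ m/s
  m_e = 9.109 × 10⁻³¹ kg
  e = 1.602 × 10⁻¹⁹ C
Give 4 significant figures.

Planck energy: E_P = √(ℏc⁵/G) = 1.957 × 10⁹ J
hartree: E_h = m_e e⁴/(4πε₀ℏ)² = 4.354 × 10⁻¹⁸ J
ratio = 1.957 × 10⁹ / 4.354 × 10⁻¹⁸ = 4.494 × 10²⁶

4.494 × 10²⁶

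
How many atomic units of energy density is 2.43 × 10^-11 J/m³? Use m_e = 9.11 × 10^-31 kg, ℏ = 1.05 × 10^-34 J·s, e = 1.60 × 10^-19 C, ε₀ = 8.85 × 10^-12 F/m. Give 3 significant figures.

atomic unit of energy density: u_au = E_h/a₀³ = m_e⁴e¹⁰/((4πε₀)⁵ℏ⁸) = 3.01 × 10^13 J/m³.
2.43 × 10^-11 / 3.01 × 10^13 = 8.07 × 10^-25

8.07 × 10^-25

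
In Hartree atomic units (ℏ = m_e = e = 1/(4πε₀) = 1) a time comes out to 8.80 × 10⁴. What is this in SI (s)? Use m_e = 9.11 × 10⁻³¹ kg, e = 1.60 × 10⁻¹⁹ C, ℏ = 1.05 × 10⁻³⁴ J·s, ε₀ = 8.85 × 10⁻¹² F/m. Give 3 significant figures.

2.11 × 10⁻¹² s

One atomic unit of time: τ_au = (4πε₀)²ℏ³/(m_e e⁴) = 2.40 × 10⁻¹⁷ s.
8.80 × 10⁴ × 2.40 × 10⁻¹⁷ s = 2.11 × 10⁻¹² s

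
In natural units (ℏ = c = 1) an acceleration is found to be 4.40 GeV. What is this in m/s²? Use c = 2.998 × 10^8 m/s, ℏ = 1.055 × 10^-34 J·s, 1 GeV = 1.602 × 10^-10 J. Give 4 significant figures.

2.003 × 10^33 m/s²

Acceleration is [L]/[T]² = c·[E]/ℏ.
1 GeV → c/ℏ × (1 GeV in J) = 4.552 × 10^32 m/s².
Result: 4.40 × 4.552 × 10^32 = 2.003 × 10^33 m/s².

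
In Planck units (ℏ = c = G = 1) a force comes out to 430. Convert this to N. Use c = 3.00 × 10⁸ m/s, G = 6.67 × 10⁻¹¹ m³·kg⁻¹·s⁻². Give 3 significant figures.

5.22 × 10⁴⁶ N

One Planck force: F_P = c⁴/G = 1.21 × 10⁴⁴ N.
430 × 1.21 × 10⁴⁴ N = 5.22 × 10⁴⁶ N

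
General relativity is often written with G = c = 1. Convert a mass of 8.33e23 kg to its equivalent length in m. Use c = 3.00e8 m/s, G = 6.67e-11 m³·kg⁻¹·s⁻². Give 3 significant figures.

In G = c = 1 units mass has dimensions of length; the conversion factor is G/c².
8.33e23 kg × (G/c²) = 6.17e-4 m

6.17e-4 m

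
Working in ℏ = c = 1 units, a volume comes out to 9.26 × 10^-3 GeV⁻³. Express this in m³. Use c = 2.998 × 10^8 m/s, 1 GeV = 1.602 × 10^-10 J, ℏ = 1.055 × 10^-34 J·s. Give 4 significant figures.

Volume is [L]³ = [E]⁻³·(ℏc)³.
1 GeV⁻³ → (ℏc)³ × (1 GeV in J)⁻³ = 7.696 × 10^-48 m³.
Result: 9.26 × 10^-3 × 7.696 × 10^-48 = 7.126 × 10^-50 m³.

7.126 × 10^-50 m³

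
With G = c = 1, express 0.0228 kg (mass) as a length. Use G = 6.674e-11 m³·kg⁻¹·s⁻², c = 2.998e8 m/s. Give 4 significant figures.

1.693e-29 m

In G = c = 1 units mass has dimensions of length; the conversion factor is G/c².
0.0228 kg × (G/c²) = 1.693e-29 m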